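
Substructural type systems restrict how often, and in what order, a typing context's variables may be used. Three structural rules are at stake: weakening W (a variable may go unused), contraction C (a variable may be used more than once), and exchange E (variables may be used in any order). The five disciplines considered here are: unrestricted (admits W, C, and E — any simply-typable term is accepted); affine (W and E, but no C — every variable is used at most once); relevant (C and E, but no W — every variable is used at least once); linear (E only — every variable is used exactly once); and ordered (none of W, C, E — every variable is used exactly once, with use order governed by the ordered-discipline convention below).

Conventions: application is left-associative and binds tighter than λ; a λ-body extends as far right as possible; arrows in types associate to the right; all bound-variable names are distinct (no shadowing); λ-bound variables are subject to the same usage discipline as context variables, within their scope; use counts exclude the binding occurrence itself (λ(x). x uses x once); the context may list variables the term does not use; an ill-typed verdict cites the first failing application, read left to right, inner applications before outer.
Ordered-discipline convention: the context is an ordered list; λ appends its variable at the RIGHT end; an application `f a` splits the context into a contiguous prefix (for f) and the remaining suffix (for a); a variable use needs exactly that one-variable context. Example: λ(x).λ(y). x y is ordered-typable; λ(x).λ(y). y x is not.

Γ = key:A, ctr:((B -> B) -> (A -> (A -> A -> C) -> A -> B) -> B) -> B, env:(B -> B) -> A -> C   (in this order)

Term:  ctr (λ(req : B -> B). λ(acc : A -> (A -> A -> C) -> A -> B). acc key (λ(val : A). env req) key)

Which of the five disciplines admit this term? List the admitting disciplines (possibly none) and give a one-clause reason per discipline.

admitting disciplines: unrestricted
use counts: key: 2; ctr: 1; env: 1; req [bound]: 1; acc [bound]: 1; val [bound]: 0
order of uses: ctr, acc, key, env, req, key
typing: well-typed at B
ordered ✗ (repeated use of key ×2; val never used (weakening))
linear ✗ (repeated use of key ×2; val never used (weakening))
affine ✗ (repeated use of key ×2)
relevant ✗ (val never used (weakening))
unrestricted ✓ (typability at B is all that's needed)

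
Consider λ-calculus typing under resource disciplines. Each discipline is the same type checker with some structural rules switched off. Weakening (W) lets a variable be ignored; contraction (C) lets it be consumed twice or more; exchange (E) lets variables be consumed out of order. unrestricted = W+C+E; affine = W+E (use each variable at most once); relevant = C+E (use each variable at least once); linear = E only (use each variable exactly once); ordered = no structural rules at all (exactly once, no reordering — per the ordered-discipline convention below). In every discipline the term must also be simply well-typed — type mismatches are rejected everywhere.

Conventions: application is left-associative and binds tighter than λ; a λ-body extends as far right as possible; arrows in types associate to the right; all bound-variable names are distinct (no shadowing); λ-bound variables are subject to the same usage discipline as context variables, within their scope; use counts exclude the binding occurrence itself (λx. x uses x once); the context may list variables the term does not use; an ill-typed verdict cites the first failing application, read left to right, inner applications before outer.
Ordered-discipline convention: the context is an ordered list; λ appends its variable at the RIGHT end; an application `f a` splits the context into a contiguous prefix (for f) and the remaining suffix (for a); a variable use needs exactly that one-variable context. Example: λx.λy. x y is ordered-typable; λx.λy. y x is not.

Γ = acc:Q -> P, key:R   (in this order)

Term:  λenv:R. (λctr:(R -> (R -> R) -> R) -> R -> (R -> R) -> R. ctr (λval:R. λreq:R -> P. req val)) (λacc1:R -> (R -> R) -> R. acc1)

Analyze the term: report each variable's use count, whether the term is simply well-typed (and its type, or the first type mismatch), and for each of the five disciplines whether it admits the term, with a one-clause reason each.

counts: acc ×0, key ×0, env (bound) ×0, ctr (bound) ×1, val (bound) ×1, req (bound) ×1, acc1 (bound) ×1
use order (left to right): ctr, req, val, acc1
typing: ill-typed: a function awaiting R -> (R -> R) -> R gets R -> (R -> P) -> P
ordered: ✗, a type mismatch blocks all five
linear: ✗, the type mismatch rejects it
affine: ✗, not simply typable
relevant: ✗, fails simple typing
unrestricted: ✗, a type mismatch blocks all five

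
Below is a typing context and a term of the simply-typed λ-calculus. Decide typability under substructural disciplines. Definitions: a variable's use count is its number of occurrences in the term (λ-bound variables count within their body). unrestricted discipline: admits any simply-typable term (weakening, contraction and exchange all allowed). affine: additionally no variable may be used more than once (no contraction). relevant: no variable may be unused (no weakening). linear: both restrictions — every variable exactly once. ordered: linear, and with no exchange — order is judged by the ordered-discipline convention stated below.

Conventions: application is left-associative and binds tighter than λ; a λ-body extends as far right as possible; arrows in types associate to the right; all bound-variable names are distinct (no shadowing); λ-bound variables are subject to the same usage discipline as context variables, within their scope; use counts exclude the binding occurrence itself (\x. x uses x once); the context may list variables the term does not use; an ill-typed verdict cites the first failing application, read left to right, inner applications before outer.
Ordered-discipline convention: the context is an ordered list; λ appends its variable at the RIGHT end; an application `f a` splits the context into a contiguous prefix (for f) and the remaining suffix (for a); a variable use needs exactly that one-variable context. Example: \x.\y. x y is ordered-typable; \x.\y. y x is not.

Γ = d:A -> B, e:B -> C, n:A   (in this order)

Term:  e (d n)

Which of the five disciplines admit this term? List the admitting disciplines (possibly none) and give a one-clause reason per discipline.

accepted by: linear, affine, relevant, unrestricted
counts: d: 1×; e: 1×; n: 1×
uses in reading order: e, d, n
typing: the term checks, with type C
ordered: ✗, no contiguous prefix/suffix split fits e, d, n
linear: ✓, single use per variable (d, e, n)
affine: ✓, d, e, n: no repeats, contraction unneeded
relevant: ✓, d, e, n: all used, weakening unneeded
unrestricted: ✓, type-checks (C) and nothing is barred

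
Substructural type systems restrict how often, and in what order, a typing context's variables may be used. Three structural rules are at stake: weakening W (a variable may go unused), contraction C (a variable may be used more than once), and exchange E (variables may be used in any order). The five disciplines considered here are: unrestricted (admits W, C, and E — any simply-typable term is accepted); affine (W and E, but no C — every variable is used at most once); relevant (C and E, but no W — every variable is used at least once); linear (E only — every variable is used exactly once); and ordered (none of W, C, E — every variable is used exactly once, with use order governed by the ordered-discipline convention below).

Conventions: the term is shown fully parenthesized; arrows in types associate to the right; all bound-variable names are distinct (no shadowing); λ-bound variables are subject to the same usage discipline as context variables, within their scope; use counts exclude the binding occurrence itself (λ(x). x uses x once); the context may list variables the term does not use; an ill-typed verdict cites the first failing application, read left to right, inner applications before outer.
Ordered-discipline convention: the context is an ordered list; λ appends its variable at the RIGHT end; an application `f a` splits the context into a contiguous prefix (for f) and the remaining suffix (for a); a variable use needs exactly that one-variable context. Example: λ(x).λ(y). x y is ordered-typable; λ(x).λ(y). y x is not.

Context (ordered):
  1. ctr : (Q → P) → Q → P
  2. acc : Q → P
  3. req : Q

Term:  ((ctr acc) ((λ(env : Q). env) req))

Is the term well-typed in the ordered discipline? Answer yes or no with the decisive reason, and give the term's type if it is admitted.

yes — single-use (ctr, acc, req, env), ordered derivation ok; term : P
usage: ctr: 1×; acc: 1×; req: 1×; env (bound): 1×
use order (left to right): ctr, acc, env, req
typing: ✓ — P
per-discipline verdicts: ordered ✓ · linear ✓ · affine ✓ · relevant ✓ · unrestricted ✓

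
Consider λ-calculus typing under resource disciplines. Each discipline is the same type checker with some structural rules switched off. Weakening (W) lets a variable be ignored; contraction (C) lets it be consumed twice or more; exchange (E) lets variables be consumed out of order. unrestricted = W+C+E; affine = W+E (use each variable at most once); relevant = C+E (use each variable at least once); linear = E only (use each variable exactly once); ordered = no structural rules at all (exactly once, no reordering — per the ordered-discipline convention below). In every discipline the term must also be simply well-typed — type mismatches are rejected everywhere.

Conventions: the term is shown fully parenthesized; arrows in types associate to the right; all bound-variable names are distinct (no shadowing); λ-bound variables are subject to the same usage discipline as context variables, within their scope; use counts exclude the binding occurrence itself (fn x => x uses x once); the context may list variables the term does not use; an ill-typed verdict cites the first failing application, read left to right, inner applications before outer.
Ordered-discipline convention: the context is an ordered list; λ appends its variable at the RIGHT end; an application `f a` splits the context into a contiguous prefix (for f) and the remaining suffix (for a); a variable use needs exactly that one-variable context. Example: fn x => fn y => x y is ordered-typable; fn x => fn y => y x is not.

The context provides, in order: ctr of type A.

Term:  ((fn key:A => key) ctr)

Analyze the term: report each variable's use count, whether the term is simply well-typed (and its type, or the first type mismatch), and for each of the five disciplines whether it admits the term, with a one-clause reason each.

usage: ctr: 1, key (λ-bound): 1
order of uses: key, ctr
typing: well-typed — term : A
ordered: ✓, ctr, key: once each, no exchange needed
linear: ✓, exactly-once usage across ctr, key
affine: ✓, ctr, key: no repeats, contraction unneeded
relevant: ✓, none of ctr, key goes unused
unrestricted: ✓, typability at A is all that's needed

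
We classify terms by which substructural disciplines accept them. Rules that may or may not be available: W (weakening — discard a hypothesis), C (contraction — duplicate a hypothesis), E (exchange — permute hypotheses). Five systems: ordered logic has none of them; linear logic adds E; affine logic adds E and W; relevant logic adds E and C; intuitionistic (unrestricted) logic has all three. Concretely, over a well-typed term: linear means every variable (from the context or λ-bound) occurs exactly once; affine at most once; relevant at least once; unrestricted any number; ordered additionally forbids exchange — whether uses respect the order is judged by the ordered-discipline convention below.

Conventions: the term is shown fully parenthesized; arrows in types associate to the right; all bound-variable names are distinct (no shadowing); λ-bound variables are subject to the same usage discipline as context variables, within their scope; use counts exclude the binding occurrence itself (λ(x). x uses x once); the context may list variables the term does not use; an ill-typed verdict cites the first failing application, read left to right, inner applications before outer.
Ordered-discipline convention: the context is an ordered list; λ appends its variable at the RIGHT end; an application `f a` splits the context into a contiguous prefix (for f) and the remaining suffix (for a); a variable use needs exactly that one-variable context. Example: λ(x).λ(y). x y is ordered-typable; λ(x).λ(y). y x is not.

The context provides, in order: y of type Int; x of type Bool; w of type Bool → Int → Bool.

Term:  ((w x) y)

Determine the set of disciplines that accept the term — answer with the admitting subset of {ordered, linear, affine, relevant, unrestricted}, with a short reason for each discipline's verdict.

admitted in: linear, affine, relevant, unrestricted
usage: y=1; x=1; w=1
uses in reading order: w, x, y
typing: well-typed at Bool
ordered ✗ (needs exchange: uses follow w, x, y)
linear ✓ (single use per variable (y, x, w))
affine ✓ (no duplicate uses among y, x, w)
relevant ✓ (at least one use each (y, x, w))
unrestricted ✓ (well-typed at Bool; no restrictions here)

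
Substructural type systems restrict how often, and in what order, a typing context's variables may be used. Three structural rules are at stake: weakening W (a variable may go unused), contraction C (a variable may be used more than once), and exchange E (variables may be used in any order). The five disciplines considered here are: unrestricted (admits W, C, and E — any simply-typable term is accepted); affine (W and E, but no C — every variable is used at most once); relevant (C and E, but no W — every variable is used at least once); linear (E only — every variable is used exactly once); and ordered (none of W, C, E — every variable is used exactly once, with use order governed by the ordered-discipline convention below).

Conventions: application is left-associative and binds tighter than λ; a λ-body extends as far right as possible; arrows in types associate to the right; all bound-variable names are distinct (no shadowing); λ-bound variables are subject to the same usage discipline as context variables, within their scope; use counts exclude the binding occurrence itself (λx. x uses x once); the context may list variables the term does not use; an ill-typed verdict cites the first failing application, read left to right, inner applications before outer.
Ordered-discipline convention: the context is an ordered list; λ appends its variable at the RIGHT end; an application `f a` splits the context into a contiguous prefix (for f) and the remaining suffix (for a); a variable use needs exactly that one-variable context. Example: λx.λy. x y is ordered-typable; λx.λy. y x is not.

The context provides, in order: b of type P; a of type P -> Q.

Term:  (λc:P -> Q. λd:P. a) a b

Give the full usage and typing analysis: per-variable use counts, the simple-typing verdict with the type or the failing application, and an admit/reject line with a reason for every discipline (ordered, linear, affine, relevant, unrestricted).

variable uses: b: 1×; a: 2×; c (bound): 0×; d (bound): 0×
use order (left to right): a, a, b
typing: the term checks, with type P -> Q
ordered: ✗, uses contraction: a ×2; unused: c, d — weakening required
linear: ✗, uses contraction: a ×2; unused: c, d — weakening required
affine: ✗, uses contraction: a ×2
relevant: ✗, unused: c, d — weakening required
unrestricted: ✓, type-checks (P -> Q) and nothing is barred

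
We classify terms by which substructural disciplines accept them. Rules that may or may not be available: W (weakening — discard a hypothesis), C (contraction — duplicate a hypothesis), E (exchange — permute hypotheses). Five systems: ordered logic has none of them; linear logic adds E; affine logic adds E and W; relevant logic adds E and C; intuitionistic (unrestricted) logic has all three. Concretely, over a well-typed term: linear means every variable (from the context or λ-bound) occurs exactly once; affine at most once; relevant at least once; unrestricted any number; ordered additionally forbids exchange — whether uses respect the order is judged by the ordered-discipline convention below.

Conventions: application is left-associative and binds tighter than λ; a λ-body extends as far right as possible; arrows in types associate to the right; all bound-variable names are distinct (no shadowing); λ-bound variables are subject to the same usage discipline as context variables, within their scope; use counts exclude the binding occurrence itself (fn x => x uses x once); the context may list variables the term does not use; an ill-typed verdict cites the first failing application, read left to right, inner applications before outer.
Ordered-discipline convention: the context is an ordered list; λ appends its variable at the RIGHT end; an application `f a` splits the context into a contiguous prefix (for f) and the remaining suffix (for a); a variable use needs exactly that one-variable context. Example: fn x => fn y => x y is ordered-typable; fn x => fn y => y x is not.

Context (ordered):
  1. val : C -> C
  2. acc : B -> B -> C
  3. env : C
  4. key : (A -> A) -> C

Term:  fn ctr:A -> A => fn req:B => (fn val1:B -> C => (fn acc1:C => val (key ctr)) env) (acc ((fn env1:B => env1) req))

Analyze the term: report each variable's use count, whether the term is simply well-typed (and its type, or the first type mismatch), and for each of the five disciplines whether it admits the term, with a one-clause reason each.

usage: val=1; acc=1; env=1; key=1; ctr (bound)=1; req (bound)=1; val1 (bound)=0; acc1 (bound)=0; env1 (bound)=1
use order (left to right): val, key, ctr, env, acc, env1, req
typing: well-typed — term : (A -> A) -> B -> C
ordered ✗ (needs weakening: val1, acc1 unused)
linear ✗ (needs weakening: val1, acc1 unused)
affine ✓ (val, acc, env, key, ctr, req, val1, acc1, env1: no repeats, contraction unneeded)
relevant ✗ (needs weakening: val1, acc1 unused)
unrestricted ✓ (typability at (A -> A) -> B -> C is all that's needed)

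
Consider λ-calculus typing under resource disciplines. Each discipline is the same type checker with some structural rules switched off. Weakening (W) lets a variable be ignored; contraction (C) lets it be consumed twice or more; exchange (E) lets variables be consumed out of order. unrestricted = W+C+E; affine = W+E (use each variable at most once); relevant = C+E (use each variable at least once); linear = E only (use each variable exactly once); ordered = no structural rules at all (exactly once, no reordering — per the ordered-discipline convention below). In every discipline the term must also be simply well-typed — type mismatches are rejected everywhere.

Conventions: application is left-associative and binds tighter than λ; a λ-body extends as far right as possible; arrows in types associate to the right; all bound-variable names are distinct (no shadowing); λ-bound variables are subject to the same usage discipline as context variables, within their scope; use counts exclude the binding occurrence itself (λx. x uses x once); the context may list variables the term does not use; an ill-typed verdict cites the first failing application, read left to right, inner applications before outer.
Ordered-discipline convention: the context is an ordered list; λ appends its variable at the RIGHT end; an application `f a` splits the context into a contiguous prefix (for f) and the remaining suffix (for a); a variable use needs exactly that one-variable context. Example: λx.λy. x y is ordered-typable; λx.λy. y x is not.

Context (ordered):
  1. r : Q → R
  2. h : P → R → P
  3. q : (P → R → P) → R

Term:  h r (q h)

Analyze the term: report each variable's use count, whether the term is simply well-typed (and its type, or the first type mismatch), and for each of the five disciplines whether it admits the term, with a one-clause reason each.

use counts: r: 1; h: 2; q: 1
use order (left to right): h, r, q, h
typing: ill-typed: a function awaiting P gets Q → R
ordered: ✗ — the type mismatch rejects it
linear: ✗ — not simply typable
affine: ✗ — fails simple typing
relevant: ✗ — a type mismatch blocks all five
unrestricted: ✗ — the type mismatch rejects it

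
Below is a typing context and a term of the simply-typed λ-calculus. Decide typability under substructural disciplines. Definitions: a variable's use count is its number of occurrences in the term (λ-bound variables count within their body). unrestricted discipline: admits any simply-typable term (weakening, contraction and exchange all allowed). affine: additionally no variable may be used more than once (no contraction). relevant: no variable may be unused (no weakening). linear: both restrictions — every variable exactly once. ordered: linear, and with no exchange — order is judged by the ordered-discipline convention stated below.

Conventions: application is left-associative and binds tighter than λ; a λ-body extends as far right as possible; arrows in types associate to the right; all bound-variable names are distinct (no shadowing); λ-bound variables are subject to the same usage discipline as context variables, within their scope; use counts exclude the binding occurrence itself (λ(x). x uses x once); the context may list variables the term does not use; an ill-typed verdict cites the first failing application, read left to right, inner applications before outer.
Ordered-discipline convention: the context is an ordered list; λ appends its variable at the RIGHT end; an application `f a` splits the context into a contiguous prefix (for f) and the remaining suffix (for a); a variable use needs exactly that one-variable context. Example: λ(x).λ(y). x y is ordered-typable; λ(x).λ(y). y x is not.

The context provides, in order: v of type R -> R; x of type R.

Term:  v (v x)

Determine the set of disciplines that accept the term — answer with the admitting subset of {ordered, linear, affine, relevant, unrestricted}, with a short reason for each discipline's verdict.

admitted by: relevant, unrestricted
counts: v: 2×; x: 1×
order of uses: v, v, x
typing: ✓ — R
ordered: ✗, v ×2 used more than once (contraction)
linear: ✗, v ×2 used more than once (contraction)
affine: ✗, v ×2 used more than once (contraction)
relevant: ✓, at least one use each (v, x)
unrestricted: ✓, well-typed at R; no restrictions here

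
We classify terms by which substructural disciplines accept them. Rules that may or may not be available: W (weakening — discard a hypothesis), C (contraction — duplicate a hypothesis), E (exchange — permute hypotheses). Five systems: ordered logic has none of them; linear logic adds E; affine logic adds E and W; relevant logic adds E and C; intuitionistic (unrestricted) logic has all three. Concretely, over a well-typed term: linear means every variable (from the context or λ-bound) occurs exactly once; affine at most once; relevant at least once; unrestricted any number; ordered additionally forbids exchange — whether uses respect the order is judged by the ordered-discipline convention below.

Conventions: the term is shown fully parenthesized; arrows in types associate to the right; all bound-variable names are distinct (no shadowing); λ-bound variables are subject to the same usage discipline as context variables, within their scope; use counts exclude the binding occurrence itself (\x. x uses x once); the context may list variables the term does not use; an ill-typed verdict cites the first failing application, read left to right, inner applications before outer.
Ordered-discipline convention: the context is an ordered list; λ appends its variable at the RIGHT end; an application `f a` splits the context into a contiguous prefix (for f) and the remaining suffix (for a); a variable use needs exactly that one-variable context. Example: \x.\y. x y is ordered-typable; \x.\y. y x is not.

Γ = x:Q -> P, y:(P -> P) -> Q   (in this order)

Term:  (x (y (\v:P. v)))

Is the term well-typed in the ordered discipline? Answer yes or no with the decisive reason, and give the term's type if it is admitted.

yes — one use each (x, y, v); ordered split holds; term : P
variable uses: x: 1×, y: 1×, v (bound): 1×
left-to-right use order: x, y, v
typing: well-typed — term : P
per-discipline verdicts: ordered ✓ | linear ✓ | affine ✓ | relevant ✓ | unrestricted ✓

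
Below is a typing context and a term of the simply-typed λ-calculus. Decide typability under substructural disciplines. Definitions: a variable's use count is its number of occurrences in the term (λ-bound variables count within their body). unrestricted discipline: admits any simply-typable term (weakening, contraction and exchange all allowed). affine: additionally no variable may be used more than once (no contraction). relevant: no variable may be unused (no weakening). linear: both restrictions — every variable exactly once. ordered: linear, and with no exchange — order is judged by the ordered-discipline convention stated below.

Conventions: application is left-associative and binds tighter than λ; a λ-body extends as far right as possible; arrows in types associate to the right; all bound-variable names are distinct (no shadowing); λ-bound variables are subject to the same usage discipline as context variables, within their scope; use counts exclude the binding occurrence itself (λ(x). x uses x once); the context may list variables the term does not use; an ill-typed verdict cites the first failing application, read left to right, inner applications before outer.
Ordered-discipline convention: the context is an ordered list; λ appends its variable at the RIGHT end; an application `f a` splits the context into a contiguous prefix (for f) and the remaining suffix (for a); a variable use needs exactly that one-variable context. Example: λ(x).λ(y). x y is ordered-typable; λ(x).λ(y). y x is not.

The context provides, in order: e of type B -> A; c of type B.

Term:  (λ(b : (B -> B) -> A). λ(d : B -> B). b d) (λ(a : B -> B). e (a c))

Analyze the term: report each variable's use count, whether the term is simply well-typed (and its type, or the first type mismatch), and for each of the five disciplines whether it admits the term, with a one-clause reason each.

use counts: e=1, c=1, b [bound]=1, d [bound]=1, a [bound]=1
use order (left to right): b, d, e, a, c
typing: the term checks, with type (B -> B) -> A
ordered ✗ (needs exchange: uses follow b, d, e, a, c)
linear ✓ (each of e, c, b, d, a used exactly once)
affine ✓ (none of e, c, b, d, a used more than once)
relevant ✓ (every one of e, c, b, d, a appears)
unrestricted ✓ (simply typable at (B -> B) -> A; W, C, E all held)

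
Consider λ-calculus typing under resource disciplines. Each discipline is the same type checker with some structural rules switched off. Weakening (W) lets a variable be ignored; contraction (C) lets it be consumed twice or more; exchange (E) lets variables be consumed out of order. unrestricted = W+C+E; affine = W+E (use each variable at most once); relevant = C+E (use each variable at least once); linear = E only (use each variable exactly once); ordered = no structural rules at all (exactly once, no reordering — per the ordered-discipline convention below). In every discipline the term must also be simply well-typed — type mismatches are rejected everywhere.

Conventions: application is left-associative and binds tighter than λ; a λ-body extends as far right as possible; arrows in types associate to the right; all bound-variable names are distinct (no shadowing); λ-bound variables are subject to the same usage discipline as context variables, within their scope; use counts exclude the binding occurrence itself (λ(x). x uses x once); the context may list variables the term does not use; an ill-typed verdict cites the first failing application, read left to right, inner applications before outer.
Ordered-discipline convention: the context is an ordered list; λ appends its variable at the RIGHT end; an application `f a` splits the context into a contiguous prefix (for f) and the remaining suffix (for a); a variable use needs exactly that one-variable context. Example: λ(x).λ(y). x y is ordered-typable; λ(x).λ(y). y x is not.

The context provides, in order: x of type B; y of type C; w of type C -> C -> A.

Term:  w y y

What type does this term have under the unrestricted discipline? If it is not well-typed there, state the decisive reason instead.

term : A
counts: x: 0×, y: 2×, w: 1×
order of uses: w, y, y
typing: well-typed at A
across the five disciplines: ordered ✗ | linear ✗ | affine ✗ | relevant ✗ | unrestricted ✓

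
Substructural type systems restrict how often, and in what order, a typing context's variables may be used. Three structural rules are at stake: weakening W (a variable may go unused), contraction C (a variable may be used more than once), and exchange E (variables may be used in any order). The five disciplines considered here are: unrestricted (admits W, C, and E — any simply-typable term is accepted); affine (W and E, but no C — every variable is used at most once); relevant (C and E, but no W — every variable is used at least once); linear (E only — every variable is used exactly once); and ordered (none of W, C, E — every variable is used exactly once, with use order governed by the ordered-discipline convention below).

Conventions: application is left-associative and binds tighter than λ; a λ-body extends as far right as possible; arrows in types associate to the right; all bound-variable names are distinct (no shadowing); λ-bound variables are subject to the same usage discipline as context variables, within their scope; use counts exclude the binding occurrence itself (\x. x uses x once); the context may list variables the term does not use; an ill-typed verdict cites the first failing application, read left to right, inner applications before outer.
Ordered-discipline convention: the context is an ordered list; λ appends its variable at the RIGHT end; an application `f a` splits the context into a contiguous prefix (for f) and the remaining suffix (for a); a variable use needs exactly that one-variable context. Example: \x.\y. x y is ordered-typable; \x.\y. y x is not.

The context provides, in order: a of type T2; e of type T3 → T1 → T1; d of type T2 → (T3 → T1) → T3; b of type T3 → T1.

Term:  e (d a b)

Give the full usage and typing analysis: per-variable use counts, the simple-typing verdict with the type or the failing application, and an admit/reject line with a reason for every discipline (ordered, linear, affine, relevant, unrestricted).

variable uses: a ×1; e ×1; d ×1; b ×1
uses in reading order: e, d, a, b
typing: well-typed at T1 → T1
ordered: ✗, no ordered split (uses run e, d, a, b)
linear: ✓, exactly-once usage across a, e, d, b
affine: ✓, a, e, d, b: no repeats, contraction unneeded
relevant: ✓, at least one use each (a, e, d, b)
unrestricted: ✓, type-checks (T1 → T1) and nothing is barred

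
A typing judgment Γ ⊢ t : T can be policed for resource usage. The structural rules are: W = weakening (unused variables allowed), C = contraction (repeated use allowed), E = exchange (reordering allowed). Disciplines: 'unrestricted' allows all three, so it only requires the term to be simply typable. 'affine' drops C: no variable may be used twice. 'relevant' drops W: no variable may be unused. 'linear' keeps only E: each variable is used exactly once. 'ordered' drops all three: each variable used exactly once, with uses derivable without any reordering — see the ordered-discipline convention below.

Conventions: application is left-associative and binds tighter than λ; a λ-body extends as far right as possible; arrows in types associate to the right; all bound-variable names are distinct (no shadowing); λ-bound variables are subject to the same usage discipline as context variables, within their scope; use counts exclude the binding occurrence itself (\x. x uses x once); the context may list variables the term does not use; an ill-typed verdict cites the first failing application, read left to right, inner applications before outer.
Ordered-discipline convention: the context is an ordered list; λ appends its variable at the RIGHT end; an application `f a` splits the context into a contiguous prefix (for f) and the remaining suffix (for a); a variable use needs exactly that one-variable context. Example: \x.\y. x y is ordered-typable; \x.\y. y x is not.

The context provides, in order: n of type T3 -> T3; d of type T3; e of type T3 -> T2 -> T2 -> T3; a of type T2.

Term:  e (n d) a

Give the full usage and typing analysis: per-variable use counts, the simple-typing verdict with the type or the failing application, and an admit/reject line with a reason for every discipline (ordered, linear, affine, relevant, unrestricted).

usage: n: 1×, d: 1×, e: 1×, a: 1×
order of uses: e, n, d, a
typing: well-typed at T2 -> T3
ordered: ✗, no ordered split (uses run e, n, d, a)
linear: ✓, each of n, d, e, a used exactly once
affine: ✓, no duplicate uses among n, d, e, a
relevant: ✓, none of n, d, e, a goes unused
unrestricted: ✓, type-checks (T2 -> T3) and nothing is barred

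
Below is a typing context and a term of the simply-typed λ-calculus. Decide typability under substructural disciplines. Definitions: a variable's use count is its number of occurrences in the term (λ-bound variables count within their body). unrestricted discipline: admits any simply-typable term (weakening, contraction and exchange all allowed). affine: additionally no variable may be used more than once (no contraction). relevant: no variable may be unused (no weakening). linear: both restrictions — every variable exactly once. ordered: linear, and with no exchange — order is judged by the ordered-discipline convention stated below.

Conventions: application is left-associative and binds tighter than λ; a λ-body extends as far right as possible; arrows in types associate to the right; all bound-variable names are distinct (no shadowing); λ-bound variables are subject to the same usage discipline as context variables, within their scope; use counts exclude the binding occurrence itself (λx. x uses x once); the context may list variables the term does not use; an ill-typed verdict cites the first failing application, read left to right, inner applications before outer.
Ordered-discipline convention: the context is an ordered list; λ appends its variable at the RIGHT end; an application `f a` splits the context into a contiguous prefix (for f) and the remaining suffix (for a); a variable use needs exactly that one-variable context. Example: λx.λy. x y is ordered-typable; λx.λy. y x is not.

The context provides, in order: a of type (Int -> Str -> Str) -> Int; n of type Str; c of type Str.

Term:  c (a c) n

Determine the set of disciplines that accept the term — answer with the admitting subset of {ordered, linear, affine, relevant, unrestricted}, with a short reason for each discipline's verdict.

admitted in: none
counts: a: 1; n: 1; c: 2
order of uses: c, a, c, n
typing: ill-typed: argument of type Str where Int -> Str -> Str is required
ordered: ✗ — not simply typable
linear: ✗ — fails simple typing
affine: ✗ — a type mismatch blocks all five
relevant: ✗ — the type mismatch rejects it
unrestricted: ✗ — not simply typable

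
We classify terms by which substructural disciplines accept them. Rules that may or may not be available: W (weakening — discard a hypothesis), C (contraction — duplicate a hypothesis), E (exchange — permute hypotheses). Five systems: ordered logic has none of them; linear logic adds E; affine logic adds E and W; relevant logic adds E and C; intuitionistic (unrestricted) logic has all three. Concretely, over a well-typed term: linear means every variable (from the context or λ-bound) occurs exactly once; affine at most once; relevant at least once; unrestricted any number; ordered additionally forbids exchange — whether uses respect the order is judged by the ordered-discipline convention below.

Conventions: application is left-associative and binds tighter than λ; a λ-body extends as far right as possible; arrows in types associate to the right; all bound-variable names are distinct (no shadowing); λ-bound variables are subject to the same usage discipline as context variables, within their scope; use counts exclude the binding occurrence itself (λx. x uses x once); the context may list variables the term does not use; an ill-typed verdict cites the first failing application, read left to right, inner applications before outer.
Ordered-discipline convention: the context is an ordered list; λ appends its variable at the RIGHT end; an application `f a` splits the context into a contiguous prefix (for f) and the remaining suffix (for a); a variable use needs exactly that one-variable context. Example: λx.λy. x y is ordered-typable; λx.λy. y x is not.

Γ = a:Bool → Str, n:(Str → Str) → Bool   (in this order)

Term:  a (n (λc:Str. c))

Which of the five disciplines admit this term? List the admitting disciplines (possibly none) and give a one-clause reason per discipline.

admitted by: ordered, linear, affine, relevant, unrestricted
usage: a=1, n=1, c (bound)=1
use order (left to right): a, n, c
typing: ✓ — Str
ordered: ✓ — single-use (a, n, c), ordered derivation ok
linear: ✓ — single use per variable (a, n, c)
affine: ✓ — none of a, n, c used more than once
relevant: ✓ — none of a, n, c goes unused
unrestricted: ✓ — simply typable at Str; W, C, E all held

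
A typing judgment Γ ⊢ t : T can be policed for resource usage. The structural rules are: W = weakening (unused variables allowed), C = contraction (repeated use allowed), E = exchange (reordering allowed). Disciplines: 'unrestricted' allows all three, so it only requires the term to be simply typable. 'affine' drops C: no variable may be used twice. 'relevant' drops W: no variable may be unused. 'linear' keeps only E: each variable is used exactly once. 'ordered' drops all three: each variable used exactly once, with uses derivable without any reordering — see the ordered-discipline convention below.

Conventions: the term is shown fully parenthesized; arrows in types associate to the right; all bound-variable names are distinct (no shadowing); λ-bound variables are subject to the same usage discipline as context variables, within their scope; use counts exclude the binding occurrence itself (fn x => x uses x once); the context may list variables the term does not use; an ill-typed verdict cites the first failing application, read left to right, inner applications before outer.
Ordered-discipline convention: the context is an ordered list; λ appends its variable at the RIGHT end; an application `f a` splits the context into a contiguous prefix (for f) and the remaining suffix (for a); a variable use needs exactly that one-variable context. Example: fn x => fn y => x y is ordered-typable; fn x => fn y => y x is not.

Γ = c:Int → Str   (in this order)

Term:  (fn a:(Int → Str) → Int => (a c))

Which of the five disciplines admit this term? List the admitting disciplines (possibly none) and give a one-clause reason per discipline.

admitted in: linear, affine, relevant, unrestricted
use counts: c=1, a (bound)=1
uses in reading order: a, c
typing: well-typed — term : ((Int → Str) → Int) → Int
ordered: ✗, needs exchange: uses follow a, c
linear: ✓, each of c, a used exactly once
affine: ✓, none of c, a used more than once
relevant: ✓, every one of c, a appears
unrestricted: ✓, well-typed at ((Int → Str) → Int) → Int; no restrictions here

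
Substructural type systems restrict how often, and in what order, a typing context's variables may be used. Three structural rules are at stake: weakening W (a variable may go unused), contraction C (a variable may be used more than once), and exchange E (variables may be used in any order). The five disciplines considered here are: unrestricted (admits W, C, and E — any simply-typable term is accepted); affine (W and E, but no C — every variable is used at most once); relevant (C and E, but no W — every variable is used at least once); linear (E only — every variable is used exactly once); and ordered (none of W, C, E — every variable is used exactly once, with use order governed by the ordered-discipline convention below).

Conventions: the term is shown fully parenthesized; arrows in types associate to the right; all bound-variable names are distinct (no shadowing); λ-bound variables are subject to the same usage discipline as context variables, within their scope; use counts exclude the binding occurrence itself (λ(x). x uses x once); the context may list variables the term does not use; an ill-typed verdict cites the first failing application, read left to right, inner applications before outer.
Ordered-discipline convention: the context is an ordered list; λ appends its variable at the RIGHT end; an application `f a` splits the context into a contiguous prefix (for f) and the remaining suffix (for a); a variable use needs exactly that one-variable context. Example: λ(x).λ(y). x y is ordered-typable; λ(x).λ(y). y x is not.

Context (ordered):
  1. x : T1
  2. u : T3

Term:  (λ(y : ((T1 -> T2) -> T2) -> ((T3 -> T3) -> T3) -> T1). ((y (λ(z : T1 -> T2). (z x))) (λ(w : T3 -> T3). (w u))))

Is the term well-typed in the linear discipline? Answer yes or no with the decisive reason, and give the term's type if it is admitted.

yes — exactly-once usage across x, u, y, z, w; term : (((T1 -> T2) -> T2) -> ((T3 -> T3) -> T3) -> T1) -> T1
variable uses: x: 1×, u: 1×, y (bound): 1×, z (bound): 1×, w (bound): 1×
use order (left to right): y, z, x, w, u
typing: ✓ — (((T1 -> T2) -> T2) -> ((T3 -> T3) -> T3) -> T1) -> T1
summary: ordered ✗; linear ✓; affine ✓; relevant ✓; unrestricted ✓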